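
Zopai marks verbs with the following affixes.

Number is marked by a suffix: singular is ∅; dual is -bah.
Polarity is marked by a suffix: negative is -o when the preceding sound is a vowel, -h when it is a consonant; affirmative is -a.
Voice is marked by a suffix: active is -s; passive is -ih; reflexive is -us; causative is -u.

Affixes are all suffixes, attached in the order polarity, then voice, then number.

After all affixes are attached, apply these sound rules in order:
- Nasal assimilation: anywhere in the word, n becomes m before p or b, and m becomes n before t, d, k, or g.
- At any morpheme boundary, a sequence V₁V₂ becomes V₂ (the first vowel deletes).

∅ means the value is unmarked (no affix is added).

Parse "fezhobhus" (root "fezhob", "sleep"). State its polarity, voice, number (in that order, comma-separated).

negative, reflexive, singular

Segment: fezhob-h-us.
polarity: -o/h → negative.
voice: -us → reflexive.
number: ∅ → singular.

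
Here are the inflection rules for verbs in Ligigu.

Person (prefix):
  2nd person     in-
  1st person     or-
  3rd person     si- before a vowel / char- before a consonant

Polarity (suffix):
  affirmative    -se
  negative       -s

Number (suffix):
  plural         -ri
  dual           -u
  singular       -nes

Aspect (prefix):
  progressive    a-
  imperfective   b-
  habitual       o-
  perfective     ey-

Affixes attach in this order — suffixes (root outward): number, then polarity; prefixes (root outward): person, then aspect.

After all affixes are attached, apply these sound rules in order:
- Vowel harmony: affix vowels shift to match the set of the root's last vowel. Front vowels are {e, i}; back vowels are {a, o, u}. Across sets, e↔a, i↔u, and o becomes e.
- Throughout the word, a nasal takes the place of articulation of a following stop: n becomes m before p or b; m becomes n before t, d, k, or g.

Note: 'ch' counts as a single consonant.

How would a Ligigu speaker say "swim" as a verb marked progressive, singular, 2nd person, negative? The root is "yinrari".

Attach number singular -nes → yinrarines.
Attach person 2nd person in- → inyinrarines.
Attach polarity negative -s → inyinrariness.
Attach aspect progressive a- → ainyinrariness.
Apply vowel harmony: ainyinrariness → einyinrariness.
Nasal assimilation: no change.

einyinrariness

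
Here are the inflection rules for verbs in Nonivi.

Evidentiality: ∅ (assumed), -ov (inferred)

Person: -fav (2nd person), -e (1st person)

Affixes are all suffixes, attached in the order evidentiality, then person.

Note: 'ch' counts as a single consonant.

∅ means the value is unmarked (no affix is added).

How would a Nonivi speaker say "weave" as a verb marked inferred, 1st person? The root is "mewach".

mewachove

Attach evidentiality inferred -ov → mewachov.
Attach person 1st person -e → mewachove.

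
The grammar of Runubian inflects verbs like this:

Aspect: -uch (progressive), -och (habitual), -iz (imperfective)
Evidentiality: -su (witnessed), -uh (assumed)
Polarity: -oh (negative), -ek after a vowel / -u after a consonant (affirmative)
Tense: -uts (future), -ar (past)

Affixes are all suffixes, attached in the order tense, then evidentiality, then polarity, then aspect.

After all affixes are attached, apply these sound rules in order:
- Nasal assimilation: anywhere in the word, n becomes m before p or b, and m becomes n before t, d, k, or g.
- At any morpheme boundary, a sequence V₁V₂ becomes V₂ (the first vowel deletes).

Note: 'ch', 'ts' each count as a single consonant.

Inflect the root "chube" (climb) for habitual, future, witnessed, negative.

chubutssohoch

Attach tense future -uts → chubeuts.
Attach evidentiality witnessed -su → chubeutssu.
Attach polarity negative -oh → chubeutssuoh.
Attach aspect habitual -och → chubeutssuohoch.
Nasal assimilation: no change.
Apply vowel deletion: chubeutssuohoch → chubutssohoch.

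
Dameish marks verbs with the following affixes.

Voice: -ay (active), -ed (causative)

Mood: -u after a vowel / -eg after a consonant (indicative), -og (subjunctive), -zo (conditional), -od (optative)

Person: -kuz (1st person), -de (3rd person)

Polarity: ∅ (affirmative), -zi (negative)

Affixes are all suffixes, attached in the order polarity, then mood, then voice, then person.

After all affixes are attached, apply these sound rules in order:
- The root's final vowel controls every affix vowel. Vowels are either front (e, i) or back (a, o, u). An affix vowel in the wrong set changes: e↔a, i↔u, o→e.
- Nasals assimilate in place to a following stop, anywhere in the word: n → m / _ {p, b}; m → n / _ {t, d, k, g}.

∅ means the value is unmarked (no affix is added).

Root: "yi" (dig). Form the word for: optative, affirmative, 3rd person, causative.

yiededde

polarity = affirmative: zero marking, form stays yi.
Attach mood optative -od → yiod.
Attach voice causative -ed → yioded.
Attach person 3rd person -de → yiodedde.
Apply vowel harmony: yiodedde → yiededde.
Nasal assimilation: no change.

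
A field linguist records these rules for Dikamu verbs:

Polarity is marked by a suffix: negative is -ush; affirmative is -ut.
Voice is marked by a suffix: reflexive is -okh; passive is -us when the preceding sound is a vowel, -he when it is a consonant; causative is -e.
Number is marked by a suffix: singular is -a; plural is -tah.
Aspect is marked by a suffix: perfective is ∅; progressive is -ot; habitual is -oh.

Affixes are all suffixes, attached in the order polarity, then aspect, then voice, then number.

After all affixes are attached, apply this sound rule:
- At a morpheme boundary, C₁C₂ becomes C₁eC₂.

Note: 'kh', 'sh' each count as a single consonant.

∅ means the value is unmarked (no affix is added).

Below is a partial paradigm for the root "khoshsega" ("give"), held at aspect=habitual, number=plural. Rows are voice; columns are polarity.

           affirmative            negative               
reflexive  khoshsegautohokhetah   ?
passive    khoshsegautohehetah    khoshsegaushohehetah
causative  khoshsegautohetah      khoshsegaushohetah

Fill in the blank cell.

khoshsegaushohokhetah

Attach polarity negative -ush → khoshsegaush.
Attach aspect habitual -oh → khoshsegaushoh.
Attach voice reflexive -okh → khoshsegaushohokh.
Attach number plural -tah → khoshsegaushohokhtah.
Apply epenthesis: khoshsegaushohokhtah → khoshsegaushohokhetah.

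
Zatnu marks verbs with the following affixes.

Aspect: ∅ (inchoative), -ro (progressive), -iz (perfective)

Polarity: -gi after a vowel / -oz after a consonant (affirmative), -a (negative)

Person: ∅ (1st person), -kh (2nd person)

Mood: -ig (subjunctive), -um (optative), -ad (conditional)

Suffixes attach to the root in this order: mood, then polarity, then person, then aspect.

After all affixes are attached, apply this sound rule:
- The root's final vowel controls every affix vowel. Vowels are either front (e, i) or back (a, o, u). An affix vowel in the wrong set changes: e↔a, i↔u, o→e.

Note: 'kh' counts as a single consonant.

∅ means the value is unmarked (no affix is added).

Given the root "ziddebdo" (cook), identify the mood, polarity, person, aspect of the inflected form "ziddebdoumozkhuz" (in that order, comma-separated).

optative, affirmative, 2nd person, perfective

Segment: ziddebdo-um-oz-kh-iz.
mood: -um → optative.
polarity: -gi/oz → affirmative.
person: -kh → 2nd person.
aspect: -iz → perfective.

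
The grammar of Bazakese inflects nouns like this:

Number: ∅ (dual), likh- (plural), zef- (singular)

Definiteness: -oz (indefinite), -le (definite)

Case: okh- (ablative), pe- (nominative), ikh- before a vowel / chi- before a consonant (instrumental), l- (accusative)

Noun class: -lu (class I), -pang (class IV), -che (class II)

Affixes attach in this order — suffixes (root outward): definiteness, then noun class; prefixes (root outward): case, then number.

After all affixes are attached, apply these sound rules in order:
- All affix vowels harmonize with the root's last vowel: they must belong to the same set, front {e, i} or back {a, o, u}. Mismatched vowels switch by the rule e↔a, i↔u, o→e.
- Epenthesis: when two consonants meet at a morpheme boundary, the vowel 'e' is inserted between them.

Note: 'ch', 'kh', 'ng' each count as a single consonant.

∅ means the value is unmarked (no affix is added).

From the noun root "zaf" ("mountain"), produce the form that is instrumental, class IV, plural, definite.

lukhechuzafelapang

Attach definiteness definite -le → zafle.
Attach case instrumental chi- (before consonant 'z') → chizafle.
Attach noun class class IV -pang → chizaflepang.
Attach number plural likh- → likhchizaflepang.
Apply vowel harmony: likhchizaflepang → lukhchuzaflapang.
Apply epenthesis: lukhchuzaflapang → lukhechuzafelapang.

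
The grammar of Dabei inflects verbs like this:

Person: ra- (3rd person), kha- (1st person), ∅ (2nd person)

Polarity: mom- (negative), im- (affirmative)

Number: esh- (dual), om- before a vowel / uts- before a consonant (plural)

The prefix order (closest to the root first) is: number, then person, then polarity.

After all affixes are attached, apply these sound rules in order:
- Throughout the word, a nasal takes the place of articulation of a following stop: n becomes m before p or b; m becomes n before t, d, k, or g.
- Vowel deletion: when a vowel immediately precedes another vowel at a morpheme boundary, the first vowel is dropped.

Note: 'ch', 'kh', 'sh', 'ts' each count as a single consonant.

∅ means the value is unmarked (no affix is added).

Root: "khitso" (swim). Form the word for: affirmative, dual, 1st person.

imkheshkhitso

Attach number dual esh- → eshkhitso.
Attach person 1st person kha- → khaeshkhitso.
Attach polarity affirmative im- → imkhaeshkhitso.
Nasal assimilation: no change.
Apply vowel deletion: imkhaeshkhitso → imkheshkhitso.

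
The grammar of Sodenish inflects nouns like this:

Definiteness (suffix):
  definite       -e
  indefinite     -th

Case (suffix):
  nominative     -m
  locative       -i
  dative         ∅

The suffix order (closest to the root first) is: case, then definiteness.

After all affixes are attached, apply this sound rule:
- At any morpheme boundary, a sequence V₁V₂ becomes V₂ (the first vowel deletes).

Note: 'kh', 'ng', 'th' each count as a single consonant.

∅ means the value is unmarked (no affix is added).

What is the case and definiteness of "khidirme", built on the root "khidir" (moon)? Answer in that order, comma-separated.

nominative, definite

Segment: khidir-m-e.
case: -m → nominative.
definiteness: -e → definite.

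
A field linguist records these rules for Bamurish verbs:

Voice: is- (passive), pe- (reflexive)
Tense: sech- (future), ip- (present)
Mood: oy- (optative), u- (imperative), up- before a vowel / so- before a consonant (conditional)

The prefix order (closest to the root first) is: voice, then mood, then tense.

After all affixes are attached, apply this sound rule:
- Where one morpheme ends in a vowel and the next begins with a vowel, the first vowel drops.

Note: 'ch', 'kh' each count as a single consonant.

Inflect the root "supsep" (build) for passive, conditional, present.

ipupissupsep

Attach voice passive is- → issupsep.
Attach mood conditional up- (before vowel 'i') → upissupsep.
Attach tense present ip- → ipupissupsep.
Vowel deletion: no change.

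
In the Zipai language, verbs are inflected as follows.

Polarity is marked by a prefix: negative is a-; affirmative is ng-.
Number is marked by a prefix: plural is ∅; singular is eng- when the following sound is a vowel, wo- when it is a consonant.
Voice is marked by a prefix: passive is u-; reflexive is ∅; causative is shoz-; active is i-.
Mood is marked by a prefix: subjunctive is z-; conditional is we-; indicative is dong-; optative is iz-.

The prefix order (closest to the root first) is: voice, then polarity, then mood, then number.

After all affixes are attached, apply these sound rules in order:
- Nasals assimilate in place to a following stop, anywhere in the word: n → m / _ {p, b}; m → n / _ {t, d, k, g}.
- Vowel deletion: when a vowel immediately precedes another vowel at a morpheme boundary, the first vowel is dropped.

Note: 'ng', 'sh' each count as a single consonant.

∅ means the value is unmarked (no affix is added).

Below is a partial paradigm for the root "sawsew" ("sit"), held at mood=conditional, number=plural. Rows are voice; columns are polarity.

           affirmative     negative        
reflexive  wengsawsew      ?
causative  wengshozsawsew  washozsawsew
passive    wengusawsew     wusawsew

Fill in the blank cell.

voice = reflexive: zero marking, form stays sawsew.
Attach polarity negative a- → asawsew.
Attach mood conditional we- → weasawsew.
number = plural: zero marking, form stays weasawsew.
Nasal assimilation: no change.
Apply vowel deletion: weasawsew → wasawsew.

wasawsew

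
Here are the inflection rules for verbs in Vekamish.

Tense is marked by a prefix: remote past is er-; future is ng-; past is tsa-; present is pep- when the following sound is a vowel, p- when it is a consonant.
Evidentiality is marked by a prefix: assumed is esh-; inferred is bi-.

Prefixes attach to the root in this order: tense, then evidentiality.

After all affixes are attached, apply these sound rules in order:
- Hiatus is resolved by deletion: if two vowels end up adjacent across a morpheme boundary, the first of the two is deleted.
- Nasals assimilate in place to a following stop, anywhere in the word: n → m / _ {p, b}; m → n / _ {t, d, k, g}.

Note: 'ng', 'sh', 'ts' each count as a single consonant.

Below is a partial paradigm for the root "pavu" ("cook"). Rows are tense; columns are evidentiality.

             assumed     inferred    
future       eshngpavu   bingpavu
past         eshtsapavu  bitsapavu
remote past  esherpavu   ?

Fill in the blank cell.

Attach tense remote past er- → erpavu.
Attach evidentiality inferred bi- → bierpavu.
Apply vowel deletion: bierpavu → berpavu.
Nasal assimilation: no change.

berpavu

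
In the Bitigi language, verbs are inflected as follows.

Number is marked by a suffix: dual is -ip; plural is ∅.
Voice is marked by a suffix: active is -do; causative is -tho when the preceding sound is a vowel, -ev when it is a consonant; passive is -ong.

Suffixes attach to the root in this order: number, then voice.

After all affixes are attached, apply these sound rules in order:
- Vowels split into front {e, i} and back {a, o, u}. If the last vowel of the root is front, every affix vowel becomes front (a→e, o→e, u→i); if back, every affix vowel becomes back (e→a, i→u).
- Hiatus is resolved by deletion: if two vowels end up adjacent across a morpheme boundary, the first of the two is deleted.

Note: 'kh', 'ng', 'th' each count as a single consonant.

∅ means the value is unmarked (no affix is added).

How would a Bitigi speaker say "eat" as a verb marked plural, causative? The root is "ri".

number = plural: zero marking, form stays ri.
Attach voice causative -tho (after vowel 'i') → ritho.
Apply vowel harmony: ritho → rithe.
Vowel deletion: no change.

rithe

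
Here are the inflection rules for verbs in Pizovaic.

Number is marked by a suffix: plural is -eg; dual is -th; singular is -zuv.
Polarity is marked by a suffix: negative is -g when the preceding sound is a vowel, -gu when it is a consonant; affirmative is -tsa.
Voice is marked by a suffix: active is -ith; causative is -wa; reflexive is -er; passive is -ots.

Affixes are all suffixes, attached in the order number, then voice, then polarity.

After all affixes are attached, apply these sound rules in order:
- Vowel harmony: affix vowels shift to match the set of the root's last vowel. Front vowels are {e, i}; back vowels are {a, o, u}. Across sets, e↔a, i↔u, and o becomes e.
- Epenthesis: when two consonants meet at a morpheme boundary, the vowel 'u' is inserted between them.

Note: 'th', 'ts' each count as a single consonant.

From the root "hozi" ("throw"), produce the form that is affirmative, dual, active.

Attach number dual -th → hozith.
Attach voice active -ith → hozithith.
Attach polarity affirmative -tsa → hozithithtsa.
Apply vowel harmony: hozithithtsa → hozithithtse.
Apply epenthesis: hozithithtse → hozithithutse.

hozithithutse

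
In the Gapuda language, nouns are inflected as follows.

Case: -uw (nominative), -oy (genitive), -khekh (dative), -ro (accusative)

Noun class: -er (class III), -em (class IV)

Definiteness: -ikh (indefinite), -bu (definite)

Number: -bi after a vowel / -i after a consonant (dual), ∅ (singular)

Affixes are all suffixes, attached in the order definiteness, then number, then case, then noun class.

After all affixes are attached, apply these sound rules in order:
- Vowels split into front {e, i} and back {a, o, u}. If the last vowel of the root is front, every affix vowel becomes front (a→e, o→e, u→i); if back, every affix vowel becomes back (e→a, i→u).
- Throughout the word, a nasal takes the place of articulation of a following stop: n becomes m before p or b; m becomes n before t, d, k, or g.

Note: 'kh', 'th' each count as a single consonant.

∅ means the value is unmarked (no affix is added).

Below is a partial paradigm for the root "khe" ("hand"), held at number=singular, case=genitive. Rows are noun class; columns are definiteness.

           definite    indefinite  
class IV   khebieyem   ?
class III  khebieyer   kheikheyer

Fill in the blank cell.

Attach definiteness indefinite -ikh → kheikh.
number = singular: zero marking, form stays kheikh.
Attach case genitive -oy → kheikhoy.
Attach noun class class IV -em → kheikhoyem.
Apply vowel harmony: kheikhoyem → kheikheyem.
Nasal assimilation: no change.

kheikheyem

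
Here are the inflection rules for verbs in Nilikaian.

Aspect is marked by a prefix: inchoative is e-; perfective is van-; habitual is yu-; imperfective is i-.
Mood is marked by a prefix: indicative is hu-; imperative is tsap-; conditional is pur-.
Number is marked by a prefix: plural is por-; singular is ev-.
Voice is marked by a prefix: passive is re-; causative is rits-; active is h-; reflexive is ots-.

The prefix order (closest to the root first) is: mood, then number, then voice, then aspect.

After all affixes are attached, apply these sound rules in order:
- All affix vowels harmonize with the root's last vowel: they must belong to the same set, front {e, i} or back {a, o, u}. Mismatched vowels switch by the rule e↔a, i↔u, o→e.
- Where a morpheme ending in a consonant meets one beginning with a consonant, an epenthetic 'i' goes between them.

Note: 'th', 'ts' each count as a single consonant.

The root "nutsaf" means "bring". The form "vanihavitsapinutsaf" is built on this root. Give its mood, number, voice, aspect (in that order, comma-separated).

imperative, singular, active, perfective

Segment: van-h-ev-tsap-nutsaf.
mood: tsap- → imperative.
number: ev- → singular.
voice: h- → active.
aspect: van- → perfective.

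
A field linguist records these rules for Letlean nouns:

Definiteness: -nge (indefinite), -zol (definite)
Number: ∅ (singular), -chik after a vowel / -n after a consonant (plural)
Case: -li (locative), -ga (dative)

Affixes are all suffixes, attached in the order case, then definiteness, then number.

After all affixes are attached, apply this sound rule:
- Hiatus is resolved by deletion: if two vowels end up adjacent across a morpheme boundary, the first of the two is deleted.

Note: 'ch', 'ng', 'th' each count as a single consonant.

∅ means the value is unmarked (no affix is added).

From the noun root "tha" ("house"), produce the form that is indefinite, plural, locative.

Attach case locative -li → thali.
Attach definiteness indefinite -nge → thalinge.
Attach number plural -chik (after vowel 'e') → thalingechik.
Vowel deletion: no change.

thalingechik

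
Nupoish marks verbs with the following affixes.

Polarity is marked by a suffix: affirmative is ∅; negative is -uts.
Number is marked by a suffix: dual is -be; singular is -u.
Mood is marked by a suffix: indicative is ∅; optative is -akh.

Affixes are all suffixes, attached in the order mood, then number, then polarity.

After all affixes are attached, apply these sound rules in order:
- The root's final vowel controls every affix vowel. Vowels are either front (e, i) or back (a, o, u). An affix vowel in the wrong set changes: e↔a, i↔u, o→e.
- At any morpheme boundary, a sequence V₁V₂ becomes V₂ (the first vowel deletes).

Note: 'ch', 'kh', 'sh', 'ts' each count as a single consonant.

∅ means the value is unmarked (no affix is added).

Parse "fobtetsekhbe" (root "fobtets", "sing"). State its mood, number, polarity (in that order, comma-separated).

Segment: fobtets-akh-be.
mood: -akh → optative.
number: -be → dual.
polarity: ∅ → affirmative.

optative, dual, affirmative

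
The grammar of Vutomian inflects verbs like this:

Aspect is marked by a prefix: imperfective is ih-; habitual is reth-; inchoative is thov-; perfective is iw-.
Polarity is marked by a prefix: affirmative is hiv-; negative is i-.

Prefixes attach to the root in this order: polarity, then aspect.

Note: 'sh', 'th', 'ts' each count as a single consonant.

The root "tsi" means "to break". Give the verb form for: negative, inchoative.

thovitsi

Attach polarity negative i- → itsi.
Attach aspect inchoative thov- → thovitsi.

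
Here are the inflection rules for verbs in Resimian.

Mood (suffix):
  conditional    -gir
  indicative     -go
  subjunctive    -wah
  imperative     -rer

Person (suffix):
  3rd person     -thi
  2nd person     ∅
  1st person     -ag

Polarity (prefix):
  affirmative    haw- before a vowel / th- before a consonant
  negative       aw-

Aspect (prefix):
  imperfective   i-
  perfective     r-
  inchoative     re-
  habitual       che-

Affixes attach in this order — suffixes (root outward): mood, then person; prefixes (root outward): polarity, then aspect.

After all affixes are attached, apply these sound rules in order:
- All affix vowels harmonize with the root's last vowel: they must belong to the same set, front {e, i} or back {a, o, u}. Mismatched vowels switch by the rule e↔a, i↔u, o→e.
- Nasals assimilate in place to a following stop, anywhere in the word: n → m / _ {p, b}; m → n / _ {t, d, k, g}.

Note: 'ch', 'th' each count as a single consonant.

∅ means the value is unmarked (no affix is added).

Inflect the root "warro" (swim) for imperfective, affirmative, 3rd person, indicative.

uthwarrogothu

Attach polarity affirmative th- (before consonant 'w') → thwarro.
Attach mood indicative -go → thwarrogo.
Attach aspect imperfective i- → ithwarrogo.
Attach person 3rd person -thi → ithwarrogothi.
Apply vowel harmony: ithwarrogothi → uthwarrogothu.
Nasal assimilation: no change.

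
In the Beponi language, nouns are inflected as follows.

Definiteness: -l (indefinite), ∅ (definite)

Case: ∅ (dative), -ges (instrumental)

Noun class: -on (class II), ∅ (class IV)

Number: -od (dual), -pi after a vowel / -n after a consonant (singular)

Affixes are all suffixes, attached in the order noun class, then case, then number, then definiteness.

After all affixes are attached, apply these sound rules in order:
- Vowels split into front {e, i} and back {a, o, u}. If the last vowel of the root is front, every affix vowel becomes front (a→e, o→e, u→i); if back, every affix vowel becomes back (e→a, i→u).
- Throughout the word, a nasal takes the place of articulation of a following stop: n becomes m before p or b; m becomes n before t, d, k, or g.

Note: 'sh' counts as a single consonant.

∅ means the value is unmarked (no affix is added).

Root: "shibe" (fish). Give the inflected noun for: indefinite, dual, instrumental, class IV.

noun class = class IV: zero marking, form stays shibe.
Attach case instrumental -ges → shibeges.
Attach number dual -od → shibegesod.
Attach definiteness indefinite -l → shibegesodl.
Apply vowel harmony: shibegesodl → shibegesedl.
Nasal assimilation: no change.

shibegesedl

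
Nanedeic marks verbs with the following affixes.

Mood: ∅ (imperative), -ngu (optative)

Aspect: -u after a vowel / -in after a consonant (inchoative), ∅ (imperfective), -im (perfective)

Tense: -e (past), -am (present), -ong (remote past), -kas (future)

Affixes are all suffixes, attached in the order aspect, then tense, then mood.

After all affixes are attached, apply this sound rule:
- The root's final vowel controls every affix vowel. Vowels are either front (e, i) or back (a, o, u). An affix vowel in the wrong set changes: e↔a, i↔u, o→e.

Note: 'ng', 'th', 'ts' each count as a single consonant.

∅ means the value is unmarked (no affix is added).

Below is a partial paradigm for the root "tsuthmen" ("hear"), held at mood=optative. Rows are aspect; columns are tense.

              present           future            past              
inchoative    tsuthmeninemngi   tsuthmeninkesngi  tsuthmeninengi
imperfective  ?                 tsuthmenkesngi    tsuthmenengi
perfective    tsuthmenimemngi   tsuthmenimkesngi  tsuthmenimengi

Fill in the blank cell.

aspect = imperfective: zero marking, form stays tsuthmen.
Attach tense present -am → tsuthmenam.
Attach mood optative -ngu → tsuthmenamngu.
Apply vowel harmony: tsuthmenamngu → tsuthmenemngi.

tsuthmenemngi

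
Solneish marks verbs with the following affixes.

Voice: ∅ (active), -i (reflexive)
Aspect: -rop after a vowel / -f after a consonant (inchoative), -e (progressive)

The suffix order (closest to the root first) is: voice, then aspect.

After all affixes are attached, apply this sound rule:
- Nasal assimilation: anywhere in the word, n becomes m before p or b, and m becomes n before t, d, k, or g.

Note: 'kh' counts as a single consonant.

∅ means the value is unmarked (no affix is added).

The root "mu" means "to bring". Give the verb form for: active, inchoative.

murop

voice = active: zero marking, form stays mu.
Attach aspect inchoative -rop (after vowel 'u') → murop.
Nasal assimilation: no change.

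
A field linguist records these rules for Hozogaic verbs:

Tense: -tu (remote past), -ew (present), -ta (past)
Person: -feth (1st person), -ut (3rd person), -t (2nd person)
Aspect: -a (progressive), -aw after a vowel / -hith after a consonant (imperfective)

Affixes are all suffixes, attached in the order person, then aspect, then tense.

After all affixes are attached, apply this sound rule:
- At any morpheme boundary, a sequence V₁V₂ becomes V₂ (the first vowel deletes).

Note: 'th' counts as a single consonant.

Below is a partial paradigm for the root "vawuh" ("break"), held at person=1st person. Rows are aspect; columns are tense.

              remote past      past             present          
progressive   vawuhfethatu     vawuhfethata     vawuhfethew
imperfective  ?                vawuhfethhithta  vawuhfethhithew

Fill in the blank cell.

Attach person 1st person -feth → vawuhfeth.
Attach aspect imperfective -hith (after consonant 'th') → vawuhfethhith.
Attach tense remote past -tu → vawuhfethhithtu.
Vowel deletion: no change.

vawuhfethhithtu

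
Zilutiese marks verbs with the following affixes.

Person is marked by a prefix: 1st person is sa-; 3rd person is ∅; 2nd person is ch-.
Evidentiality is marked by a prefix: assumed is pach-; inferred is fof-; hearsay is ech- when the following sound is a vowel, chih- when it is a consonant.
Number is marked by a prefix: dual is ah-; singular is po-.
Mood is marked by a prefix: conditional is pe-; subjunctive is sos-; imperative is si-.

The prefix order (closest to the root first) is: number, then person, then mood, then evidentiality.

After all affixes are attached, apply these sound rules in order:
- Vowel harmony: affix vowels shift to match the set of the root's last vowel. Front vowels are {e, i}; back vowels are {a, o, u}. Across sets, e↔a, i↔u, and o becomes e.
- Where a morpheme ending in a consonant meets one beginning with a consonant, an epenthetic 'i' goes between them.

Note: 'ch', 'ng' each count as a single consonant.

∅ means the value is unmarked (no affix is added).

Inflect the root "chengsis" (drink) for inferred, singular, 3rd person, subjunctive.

Attach number singular po- → pochengsis.
person = 3rd person: zero marking, form stays pochengsis.
Attach mood subjunctive sos- → sospochengsis.
Attach evidentiality inferred fof- → fofsospochengsis.
Apply vowel harmony: fofsospochengsis → fefsespechengsis.
Apply epenthesis: fefsespechengsis → fefisesipechengsis.

fefisesipechengsis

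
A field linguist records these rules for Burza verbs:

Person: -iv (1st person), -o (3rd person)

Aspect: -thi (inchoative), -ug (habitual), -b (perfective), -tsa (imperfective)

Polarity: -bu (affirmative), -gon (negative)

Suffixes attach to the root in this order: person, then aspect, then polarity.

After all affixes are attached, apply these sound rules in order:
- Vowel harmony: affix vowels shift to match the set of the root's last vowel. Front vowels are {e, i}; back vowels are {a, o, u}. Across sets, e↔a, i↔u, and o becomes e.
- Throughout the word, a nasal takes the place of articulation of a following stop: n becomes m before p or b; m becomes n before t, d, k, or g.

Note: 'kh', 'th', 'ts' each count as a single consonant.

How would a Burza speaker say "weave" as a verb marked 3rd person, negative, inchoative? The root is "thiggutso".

thiggutsoothugon

Attach person 3rd person -o → thiggutsoo.
Attach aspect inchoative -thi → thiggutsoothi.
Attach polarity negative -gon → thiggutsoothigon.
Apply vowel harmony: thiggutsoothigon → thiggutsoothugon.
Nasal assimilation: no change.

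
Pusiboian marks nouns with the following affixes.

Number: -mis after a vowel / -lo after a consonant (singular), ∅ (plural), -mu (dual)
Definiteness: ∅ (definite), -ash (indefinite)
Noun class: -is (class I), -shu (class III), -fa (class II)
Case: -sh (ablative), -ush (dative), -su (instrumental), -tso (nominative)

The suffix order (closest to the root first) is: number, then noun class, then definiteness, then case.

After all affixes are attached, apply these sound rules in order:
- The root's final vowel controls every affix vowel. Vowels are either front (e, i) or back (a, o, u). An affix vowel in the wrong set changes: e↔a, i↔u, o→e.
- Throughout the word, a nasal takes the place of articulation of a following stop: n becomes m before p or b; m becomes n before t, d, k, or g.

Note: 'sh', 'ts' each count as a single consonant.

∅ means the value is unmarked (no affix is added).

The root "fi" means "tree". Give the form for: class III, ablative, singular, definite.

fimisshish

Attach number singular -mis (after vowel 'i') → fimis.
Attach noun class class III -shu → fimisshu.
definiteness = definite: zero marking, form stays fimisshu.
Attach case ablative -sh → fimisshush.
Apply vowel harmony: fimisshush → fimisshish.
Nasal assimilation: no change.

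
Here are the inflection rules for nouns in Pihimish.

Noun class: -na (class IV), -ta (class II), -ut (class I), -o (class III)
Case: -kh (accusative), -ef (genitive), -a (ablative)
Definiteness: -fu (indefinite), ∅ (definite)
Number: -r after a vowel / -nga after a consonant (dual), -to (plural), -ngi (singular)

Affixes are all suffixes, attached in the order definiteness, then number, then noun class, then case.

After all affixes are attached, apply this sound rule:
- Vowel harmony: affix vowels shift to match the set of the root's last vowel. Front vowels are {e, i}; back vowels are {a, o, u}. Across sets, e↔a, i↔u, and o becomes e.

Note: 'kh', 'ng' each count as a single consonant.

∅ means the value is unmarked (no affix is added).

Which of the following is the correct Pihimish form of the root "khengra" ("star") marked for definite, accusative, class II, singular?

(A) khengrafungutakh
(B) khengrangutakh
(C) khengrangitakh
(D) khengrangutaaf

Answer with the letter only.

B

definiteness = definite: zero marking, form stays khengra.
Attach number singular -ngi → khengrangi.
Attach noun class class II -ta → khengrangita.
Attach case accusative -kh → khengrangitakh.
Apply vowel harmony: khengrangitakh → khengrangutakh.
So the correct form is khengrangutakh, option (B).
(C) khengrangitakh is wrong: it fails to apply the sound rule(s).
(A) khengrafungutakh is wrong: it uses indefinite instead of definite for definiteness.
(D) khengrangutaaf is wrong: it uses genitive instead of accusative for case.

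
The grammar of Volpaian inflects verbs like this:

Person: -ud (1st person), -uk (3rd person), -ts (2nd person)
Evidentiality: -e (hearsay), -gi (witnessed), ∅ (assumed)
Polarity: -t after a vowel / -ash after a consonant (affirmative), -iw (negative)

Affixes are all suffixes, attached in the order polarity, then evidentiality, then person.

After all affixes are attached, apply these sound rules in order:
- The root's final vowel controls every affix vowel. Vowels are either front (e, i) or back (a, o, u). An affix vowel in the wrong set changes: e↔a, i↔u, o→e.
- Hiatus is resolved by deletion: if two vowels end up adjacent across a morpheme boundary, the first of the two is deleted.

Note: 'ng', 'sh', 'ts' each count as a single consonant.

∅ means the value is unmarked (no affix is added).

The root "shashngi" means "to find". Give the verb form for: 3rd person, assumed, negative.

shashngiwik

Attach polarity negative -iw → shashngiiw.
evidentiality = assumed: zero marking, form stays shashngiiw.
Attach person 3rd person -uk → shashngiiwuk.
Apply vowel harmony: shashngiiwuk → shashngiiwik.
Apply vowel deletion: shashngiiwik → shashngiwik.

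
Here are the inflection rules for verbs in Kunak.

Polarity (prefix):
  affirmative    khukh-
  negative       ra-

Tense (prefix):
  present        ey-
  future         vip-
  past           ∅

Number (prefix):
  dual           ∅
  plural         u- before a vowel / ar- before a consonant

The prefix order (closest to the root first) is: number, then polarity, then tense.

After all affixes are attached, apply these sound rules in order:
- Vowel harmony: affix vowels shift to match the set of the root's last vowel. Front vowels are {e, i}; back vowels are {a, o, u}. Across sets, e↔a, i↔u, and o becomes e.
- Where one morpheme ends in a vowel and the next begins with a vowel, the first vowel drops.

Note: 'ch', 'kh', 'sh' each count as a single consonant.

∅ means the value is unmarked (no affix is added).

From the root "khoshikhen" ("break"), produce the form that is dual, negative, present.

eyrekhoshikhen

number = dual: zero marking, form stays khoshikhen.
Attach polarity negative ra- → rakhoshikhen.
Attach tense present ey- → eyrakhoshikhen.
Apply vowel harmony: eyrakhoshikhen → eyrekhoshikhen.
Vowel deletion: no change.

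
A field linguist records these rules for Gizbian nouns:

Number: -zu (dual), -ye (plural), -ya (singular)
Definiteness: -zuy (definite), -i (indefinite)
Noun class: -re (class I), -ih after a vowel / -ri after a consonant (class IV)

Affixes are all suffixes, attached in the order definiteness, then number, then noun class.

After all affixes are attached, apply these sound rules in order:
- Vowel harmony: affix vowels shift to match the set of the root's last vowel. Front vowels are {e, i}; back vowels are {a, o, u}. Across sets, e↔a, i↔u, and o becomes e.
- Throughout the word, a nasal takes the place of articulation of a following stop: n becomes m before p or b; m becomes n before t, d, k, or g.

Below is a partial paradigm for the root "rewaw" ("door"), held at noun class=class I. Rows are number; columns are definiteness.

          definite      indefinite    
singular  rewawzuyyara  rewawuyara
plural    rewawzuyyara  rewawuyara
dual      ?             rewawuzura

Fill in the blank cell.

rewawzuyzura

Attach definiteness definite -zuy → rewawzuy.
Attach number dual -zu → rewawzuyzu.
Attach noun class class I -re → rewawzuyzure.
Apply vowel harmony: rewawzuyzure → rewawzuyzura.
Nasal assimilation: no change.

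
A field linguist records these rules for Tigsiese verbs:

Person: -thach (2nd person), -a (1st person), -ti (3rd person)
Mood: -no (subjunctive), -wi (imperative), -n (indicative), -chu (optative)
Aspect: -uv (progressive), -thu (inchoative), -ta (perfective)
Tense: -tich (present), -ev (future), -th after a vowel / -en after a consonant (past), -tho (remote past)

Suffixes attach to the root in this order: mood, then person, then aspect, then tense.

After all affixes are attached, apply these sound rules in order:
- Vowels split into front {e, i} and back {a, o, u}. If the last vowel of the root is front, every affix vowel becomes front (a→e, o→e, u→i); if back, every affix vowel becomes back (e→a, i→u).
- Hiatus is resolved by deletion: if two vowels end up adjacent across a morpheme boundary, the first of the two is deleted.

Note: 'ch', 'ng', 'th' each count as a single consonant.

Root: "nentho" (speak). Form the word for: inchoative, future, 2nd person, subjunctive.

Attach mood subjunctive -no → nenthono.
Attach person 2nd person -thach → nenthonothach.
Attach aspect inchoative -thu → nenthonothachthu.
Attach tense future -ev → nenthonothachthuev.
Apply vowel harmony: nenthonothachthuev → nenthonothachthuav.
Apply vowel deletion: nenthonothachthuav → nenthonothachthav.

nenthonothachthav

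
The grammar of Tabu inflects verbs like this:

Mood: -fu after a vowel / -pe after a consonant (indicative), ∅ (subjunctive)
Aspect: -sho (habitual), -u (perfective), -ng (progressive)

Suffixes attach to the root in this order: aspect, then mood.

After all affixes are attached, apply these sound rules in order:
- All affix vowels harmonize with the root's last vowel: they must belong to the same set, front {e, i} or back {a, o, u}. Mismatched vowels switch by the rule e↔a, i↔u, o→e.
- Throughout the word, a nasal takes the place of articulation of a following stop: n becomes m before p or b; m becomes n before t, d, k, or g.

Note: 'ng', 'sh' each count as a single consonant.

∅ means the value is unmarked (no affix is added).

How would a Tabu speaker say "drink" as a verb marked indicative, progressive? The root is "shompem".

shompemngpe

Attach aspect progressive -ng → shompemng.
Attach mood indicative -pe (after consonant 'ng') → shompemngpe.
Vowel harmony: no change.
Nasal assimilation: no change.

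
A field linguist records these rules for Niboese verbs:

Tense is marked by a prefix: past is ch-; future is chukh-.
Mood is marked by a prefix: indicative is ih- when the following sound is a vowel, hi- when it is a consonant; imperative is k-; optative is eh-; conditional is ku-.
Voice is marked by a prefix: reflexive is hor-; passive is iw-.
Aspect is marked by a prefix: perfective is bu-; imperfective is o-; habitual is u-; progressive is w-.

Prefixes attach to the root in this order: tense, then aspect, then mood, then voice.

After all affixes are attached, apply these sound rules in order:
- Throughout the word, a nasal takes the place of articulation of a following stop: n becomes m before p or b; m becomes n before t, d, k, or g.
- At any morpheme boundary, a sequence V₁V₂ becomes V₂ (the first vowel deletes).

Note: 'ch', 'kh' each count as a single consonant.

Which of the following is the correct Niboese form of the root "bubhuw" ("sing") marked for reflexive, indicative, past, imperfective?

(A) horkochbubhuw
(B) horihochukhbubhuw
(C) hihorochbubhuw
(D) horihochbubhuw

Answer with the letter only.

Attach tense past ch- → chbubhuw.
Attach aspect imperfective o- → ochbubhuw.
Attach mood indicative ih- (before vowel 'o') → ihochbubhuw.
Attach voice reflexive hor- → horihochbubhuw.
Nasal assimilation: no change.
Vowel deletion: no change.
So the correct form is horihochbubhuw, option (D).
(A) horkochbubhuw is wrong: it uses conditional instead of indicative for mood.
(C) hihorochbubhuw is wrong: it has the affixes in the wrong order.
(B) horihochukhbubhuw is wrong: it uses future instead of past for tense.

D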